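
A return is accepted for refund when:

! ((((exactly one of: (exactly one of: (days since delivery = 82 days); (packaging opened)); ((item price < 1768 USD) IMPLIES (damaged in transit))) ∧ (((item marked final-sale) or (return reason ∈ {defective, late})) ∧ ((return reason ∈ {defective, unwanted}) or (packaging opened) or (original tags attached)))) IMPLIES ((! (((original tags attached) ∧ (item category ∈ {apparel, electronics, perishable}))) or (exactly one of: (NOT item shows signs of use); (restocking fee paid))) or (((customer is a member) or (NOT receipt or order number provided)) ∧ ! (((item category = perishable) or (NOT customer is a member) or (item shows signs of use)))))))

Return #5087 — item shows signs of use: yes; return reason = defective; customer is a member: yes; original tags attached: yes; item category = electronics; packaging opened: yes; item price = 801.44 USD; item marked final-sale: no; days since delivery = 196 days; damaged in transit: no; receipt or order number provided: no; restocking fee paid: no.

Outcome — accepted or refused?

Atomic conditions:
  days since delivery = 82 days: 196 == 82 is false
  packaging opened: yes → true
  item price < 1768 USD: 801.44 < 1768 is true
  damaged in transit: no → false
  item marked final-sale: no → false
  return reason ∈ {defective, late}: defective is in the set → true
  return reason ∈ {defective, unwanted}: defective is in the set → true
  original tags attached: yes → true
  item category ∈ {apparel, electronics, perishable}: electronics is in the set → true
  NOT item shows signs of use: yes → false
  restocking fee paid: no → false
  customer is a member: yes → true
  NOT receipt or order number provided: no → true
  item category = perishable: electronics == perishable is false
  NOT customer is a member: yes → false
  item shows signs of use: yes → true
Combine:
[1.1.1.1] exactly-one(false, true) = true
[1.1.1.2] true → false = false
[1.1.1] exactly-one(true, false) = true
[1.1.2.1] false OR true = true
[1.1.2.2] true OR true OR true = true
[1.1.2] true AND true = true
[1.1] true AND true = true
[1.2.1.1.1] true AND true = true
[1.2.1.1] NOT true = false
[1.2.1.2] exactly-one(false, false) = false
[1.2.1] false OR false = false
[1.2.2.1] true OR true = true
[1.2.2.2.1] false OR false OR true = true
[1.2.2.2] NOT true = false
[1.2.2] true AND false = false
[1.2] false OR false = false
[1] true → false = false
[root] NOT false = true
Overall: true → accepted

Accepted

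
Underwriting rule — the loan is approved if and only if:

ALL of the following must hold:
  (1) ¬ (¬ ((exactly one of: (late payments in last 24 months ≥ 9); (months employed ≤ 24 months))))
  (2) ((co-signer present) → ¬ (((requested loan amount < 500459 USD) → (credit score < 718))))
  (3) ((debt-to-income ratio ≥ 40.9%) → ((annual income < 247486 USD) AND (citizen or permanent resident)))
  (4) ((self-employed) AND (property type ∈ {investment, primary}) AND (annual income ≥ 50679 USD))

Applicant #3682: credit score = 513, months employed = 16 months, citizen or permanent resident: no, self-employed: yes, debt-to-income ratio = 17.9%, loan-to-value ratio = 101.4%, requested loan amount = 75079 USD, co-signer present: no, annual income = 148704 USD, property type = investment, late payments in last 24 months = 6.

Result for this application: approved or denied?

Atomic conditions:
  late payments in last 24 months ≥ 9: 6 ≥ 9 is false
  months employed ≤ 24 months: 16 ≤ 24 is true
  co-signer present: no → false
  requested loan amount < 500459 USD: 75079 < 500459 is true
  credit score < 718: 513 < 718 is true
  debt-to-income ratio ≥ 40.9%: 17.9 ≥ 40.9 is false
  annual income < 247486 USD: 148704 < 247486 is true
  citizen or permanent resident: no → false
  self-employed: yes → true
  property type ∈ {investment, primary}: investment is in the set → true
  annual income ≥ 50679 USD: 148704 ≥ 50679 is true
Combine:
[1.1.1] exactly-one(false, true) = true
[1.1] NOT true = false
[1] NOT false = true
[2.2.1] true → true = true
[2.2] NOT true = false
[2] false → false (antecedent false ⇒ implication holds) = true
[3.2] true AND false = false
[3] false → false (antecedent false ⇒ implication holds) = true
[4] true AND true AND true = true
[root] true AND true AND true AND true = true
Overall: true → approved

Approved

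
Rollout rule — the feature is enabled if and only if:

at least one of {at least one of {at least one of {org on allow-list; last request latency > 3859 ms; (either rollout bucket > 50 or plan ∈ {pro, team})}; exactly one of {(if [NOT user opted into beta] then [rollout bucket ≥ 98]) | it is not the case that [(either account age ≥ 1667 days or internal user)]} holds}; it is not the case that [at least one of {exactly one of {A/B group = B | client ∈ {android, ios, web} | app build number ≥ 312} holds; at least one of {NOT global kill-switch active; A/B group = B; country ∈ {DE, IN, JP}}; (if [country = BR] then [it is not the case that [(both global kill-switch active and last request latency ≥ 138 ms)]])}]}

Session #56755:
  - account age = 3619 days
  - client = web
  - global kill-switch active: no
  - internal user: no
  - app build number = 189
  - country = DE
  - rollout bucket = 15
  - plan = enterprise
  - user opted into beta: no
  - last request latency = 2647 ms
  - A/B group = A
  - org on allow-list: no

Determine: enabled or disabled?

Disabled

Atomic conditions:
  org on allow-list: no → false
  last request latency > 3859 ms: 2647 > 3859 is false
  rollout bucket > 50: 15 > 50 is false
  plan ∈ {pro, team}: enterprise is not in the set → false
  NOT user opted into beta: no → true
  rollout bucket ≥ 98: 15 ≥ 98 is false
  account age ≥ 1667 days: 3619 ≥ 1667 is true
  internal user: no → false
  A/B group = B: A == B is false
  client ∈ {android, ios, web}: web is in the set → true
  app build number ≥ 312: 189 ≥ 312 is false
  NOT global kill-switch active: no → true
  country ∈ {DE, IN, JP}: DE is in the set → true
  country = BR: DE == BR is false
  global kill-switch active: no → false
  last request latency ≥ 138 ms: 2647 ≥ 138 is true
Combine:
[1.1.3] false OR false = false
[1.1] false OR false OR false = false
[1.2.1] true → false = false
[1.2.2.1] true OR false = true
[1.2.2] NOT true = false
[1.2] exactly-one(false, false) = false
[1] false OR false = false
[2.1.1] exactly-one(false, true, false) = true
[2.1.2] true OR false OR true = true
[2.1.3.2.1] false AND true = false
[2.1.3.2] NOT false = true
[2.1.3] false → true (antecedent false ⇒ implication holds) = true
[2.1] true OR true OR true = true
[2] NOT true = false
[root] false OR false = false
Overall: false → disabled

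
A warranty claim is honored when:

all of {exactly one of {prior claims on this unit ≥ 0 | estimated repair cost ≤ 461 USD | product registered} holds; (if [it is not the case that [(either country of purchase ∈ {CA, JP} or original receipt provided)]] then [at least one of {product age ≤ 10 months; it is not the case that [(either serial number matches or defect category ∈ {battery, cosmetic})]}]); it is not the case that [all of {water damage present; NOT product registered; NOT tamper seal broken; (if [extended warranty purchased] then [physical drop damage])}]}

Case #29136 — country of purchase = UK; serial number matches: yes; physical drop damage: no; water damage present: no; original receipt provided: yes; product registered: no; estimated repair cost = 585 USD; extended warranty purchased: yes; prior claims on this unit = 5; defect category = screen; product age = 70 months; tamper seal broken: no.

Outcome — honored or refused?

Atomic conditions:
  prior claims on this unit ≥ 0: 5 ≥ 0 is true
  estimated repair cost ≤ 461 USD: 585 ≤ 461 is false
  product registered: no → false
  country of purchase ∈ {CA, JP}: UK is not in the set → false
  original receipt provided: yes → true
  product age ≤ 10 months: 70 ≤ 10 is false
  serial number matches: yes → true
  defect category ∈ {battery, cosmetic}: screen is not in the set → false
  water damage present: no → false
  NOT product registered: no → true
  NOT tamper seal broken: no → true
  extended warranty purchased: yes → true
  physical drop damage: no → false
Combine:
[1] exactly-one(true, false, false) = true
[2.1.1] false OR true = true
[2.1] NOT true = false
[2.2.2.1] true OR false = true
[2.2.2] NOT true = false
[2.2] false OR false = false
[2] false → false (antecedent false ⇒ implication holds) = true
[3.1.4] true → false = false
[3.1] false AND true AND true AND false = false
[3] NOT false = true
[root] true AND true AND true = true
Overall: true → honored

Honored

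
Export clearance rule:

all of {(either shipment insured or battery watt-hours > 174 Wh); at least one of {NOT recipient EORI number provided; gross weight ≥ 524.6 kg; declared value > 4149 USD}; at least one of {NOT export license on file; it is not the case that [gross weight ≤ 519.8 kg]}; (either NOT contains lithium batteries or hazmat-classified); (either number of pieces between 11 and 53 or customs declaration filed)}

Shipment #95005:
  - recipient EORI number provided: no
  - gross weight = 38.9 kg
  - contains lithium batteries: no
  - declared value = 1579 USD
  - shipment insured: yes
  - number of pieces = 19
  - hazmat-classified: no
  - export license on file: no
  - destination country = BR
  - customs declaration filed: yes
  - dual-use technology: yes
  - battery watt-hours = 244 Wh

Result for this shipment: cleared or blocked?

Atomic conditions:
  shipment insured: yes → true
  battery watt-hours > 174 Wh: 244 > 174 is true
  NOT recipient EORI number provided: no → true
  gross weight ≥ 524.6 kg: 38.9 ≥ 524.6 is false
  declared value > 4149 USD: 1579 > 4149 is false
  NOT export license on file: no → true
  gross weight ≤ 519.8 kg: 38.9 ≤ 519.8 is true
  NOT contains lithium batteries: no → true
  hazmat-classified: no → false
  number of pieces between 11 and 53: 19 in [11, 53] is true
  customs declaration filed: yes → true
Combine:
[1] true OR true = true
[2] true OR false OR false = true
[3.2] NOT true = false
[3] true OR false = true
[4] true OR false = true
[5] true OR true = true
[root] true AND true AND true AND true AND true = true
Overall: true → cleared

Cleared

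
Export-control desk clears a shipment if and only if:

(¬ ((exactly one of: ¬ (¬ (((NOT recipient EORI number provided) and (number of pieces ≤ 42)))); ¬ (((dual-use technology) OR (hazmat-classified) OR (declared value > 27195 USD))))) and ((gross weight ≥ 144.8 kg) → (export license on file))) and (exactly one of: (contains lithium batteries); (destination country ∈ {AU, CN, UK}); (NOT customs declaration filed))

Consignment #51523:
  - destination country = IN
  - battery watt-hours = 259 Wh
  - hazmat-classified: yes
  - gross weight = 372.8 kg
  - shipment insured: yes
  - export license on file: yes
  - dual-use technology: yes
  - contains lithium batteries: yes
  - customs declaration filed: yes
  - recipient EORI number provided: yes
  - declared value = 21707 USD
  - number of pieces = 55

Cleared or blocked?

Cleared

Atomic conditions:
  NOT recipient EORI number provided: yes → false
  number of pieces ≤ 42: 55 ≤ 42 is false
  dual-use technology: yes → true
  hazmat-classified: yes → true
  declared value > 27195 USD: 21707 > 27195 is false
  gross weight ≥ 144.8 kg: 372.8 ≥ 144.8 is true
  export license on file: yes → true
  contains lithium batteries: yes → true
  destination country ∈ {AU, CN, UK}: IN is not in the set → false
  NOT customs declaration filed: yes → false
Combine:
[1.1.1.1.1.1] false AND false = false
[1.1.1.1.1] NOT false = true
[1.1.1.1] NOT true = false
[1.1.1.2.1] true OR true OR false = true
[1.1.1.2] NOT true = false
[1.1.1] exactly-one(false, false) = false
[1.1] NOT false = true
[1.2] true → true = true
[1] true AND true = true
[2] exactly-one(true, false, false) = true
[root] true AND true = true
Overall: true → cleared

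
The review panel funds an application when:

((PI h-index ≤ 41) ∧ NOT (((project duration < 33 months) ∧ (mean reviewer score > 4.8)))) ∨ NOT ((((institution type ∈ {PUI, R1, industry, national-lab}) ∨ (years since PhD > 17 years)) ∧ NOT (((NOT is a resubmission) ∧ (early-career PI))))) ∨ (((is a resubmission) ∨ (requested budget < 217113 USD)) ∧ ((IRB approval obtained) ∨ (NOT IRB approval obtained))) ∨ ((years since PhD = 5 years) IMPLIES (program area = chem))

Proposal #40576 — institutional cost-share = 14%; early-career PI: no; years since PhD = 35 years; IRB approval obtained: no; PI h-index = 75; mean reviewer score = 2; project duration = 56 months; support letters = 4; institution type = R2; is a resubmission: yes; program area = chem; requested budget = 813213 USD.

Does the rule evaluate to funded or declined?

Funded

Atomic conditions:
  PI h-index ≤ 41: 75 ≤ 41 is false
  project duration < 33 months: 56 < 33 is false
  mean reviewer score > 4.8: 2 > 4.8 is false
  institution type ∈ {PUI, R1, industry, national-lab}: R2 is not in the set → false
  years since PhD > 17 years: 35 > 17 is true
  NOT is a resubmission: yes → false
  early-career PI: no → false
  is a resubmission: yes → true
  requested budget < 217113 USD: 813213 < 217113 is false
  IRB approval obtained: no → false
  NOT IRB approval obtained: no → true
  years since PhD = 5 years: 35 == 5 is false
  program area = chem: chem == chem is true
Combine:
[1.2.1] false AND false = false
[1.2] NOT false = true
[1] false AND true = false
[2.1.1] false OR true = true
[2.1.2.1] false AND false = false
[2.1.2] NOT false = true
[2.1] true AND true = true
[2] NOT true = false
[3.1] true OR false = true
[3.2] false OR true = true
[3] true AND true = true
[4] false → true (antecedent false ⇒ implication holds) = true
[root] false OR false OR true OR true = true
Overall: true → funded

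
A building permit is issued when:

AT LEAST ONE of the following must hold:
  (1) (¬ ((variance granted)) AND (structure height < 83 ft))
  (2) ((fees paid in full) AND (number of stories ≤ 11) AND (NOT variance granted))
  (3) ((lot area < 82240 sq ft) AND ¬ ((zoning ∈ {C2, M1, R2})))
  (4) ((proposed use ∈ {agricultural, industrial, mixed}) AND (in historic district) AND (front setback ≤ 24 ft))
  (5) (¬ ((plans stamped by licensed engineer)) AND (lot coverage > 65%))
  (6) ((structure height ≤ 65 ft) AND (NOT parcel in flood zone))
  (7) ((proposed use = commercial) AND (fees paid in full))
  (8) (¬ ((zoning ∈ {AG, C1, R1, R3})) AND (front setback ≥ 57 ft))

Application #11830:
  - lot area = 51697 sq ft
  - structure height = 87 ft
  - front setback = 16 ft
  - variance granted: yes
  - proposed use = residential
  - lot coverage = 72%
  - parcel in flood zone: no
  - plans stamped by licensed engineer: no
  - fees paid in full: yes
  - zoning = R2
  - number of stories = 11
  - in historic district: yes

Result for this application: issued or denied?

Atomic conditions:
  variance granted: yes → true
  structure height < 83 ft: 87 < 83 is false
  fees paid in full: yes → true
  number of stories ≤ 11: 11 ≤ 11 is true
  NOT variance granted: yes → false
  lot area < 82240 sq ft: 51697 < 82240 is true
  zoning ∈ {C2, M1, R2}: R2 is in the set → true
  proposed use ∈ {agricultural, industrial, mixed}: residential is not in the set → false
  in historic district: yes → true
  front setback ≤ 24 ft: 16 ≤ 24 is true
  plans stamped by licensed engineer: no → false
  lot coverage > 65%: 72 > 65 is true
  structure height ≤ 65 ft: 87 ≤ 65 is false
  NOT parcel in flood zone: no → true
  proposed use = commercial: residential == commercial is false
  zoning ∈ {AG, C1, R1, R3}: R2 is not in the set → false
  front setback ≥ 57 ft: 16 ≥ 57 is false
Combine:
[1.1] NOT true = false
[1] false AND false = false
[2] true AND true AND false = false
[3.2] NOT true = false
[3] true AND false = false
[4] false AND true AND true = false
[5.1] NOT false = true
[5] true AND true = true
[6] false AND true = false
[7] false AND true = false
[8.1] NOT false = true
[8] true AND false = false
[root] false OR false OR false OR false OR true OR false OR false OR false = true
Overall: true → issued

Issued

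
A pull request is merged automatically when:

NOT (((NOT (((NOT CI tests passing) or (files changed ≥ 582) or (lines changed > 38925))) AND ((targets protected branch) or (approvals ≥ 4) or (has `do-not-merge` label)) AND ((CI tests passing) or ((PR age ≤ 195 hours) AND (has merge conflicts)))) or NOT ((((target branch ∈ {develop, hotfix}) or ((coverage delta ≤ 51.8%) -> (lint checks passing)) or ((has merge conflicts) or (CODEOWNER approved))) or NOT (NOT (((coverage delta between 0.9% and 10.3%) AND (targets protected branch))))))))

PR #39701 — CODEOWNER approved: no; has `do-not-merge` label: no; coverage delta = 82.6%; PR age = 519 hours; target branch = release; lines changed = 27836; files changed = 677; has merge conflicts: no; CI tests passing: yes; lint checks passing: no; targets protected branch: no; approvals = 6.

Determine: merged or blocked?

Atomic conditions:
  NOT CI tests passing: yes → false
  files changed ≥ 582: 677 ≥ 582 is true
  lines changed > 38925: 27836 > 38925 is false
  targets protected branch: no → false
  approvals ≥ 4: 6 ≥ 4 is true
  has `do-not-merge` label: no → false
  CI tests passing: yes → true
  PR age ≤ 195 hours: 519 ≤ 195 is false
  has merge conflicts: no → false
  target branch ∈ {develop, hotfix}: release is not in the set → false
  coverage delta ≤ 51.8%: 82.6 ≤ 51.8 is false
  lint checks passing: no → false
  CODEOWNER approved: no → false
  coverage delta between 0.9% and 10.3%: 82.6 in [0.9, 10.3] is false
Combine:
[1.1.1.1] false OR true OR false = true
[1.1.1] NOT true = false
[1.1.2] false OR true OR false = true
[1.1.3.2] false AND false = false
[1.1.3] true OR false = true
[1.1] false AND true AND true = false
[1.2.1.1.2] false → false (antecedent false ⇒ implication holds) = true
[1.2.1.1.3] false OR false = false
[1.2.1.1] false OR true OR false = true
[1.2.1.2.1.1] false AND false = false
[1.2.1.2.1] NOT false = true
[1.2.1.2] NOT true = false
[1.2.1] true OR false = true
[1.2] NOT true = false
[1] false OR false = false
[root] NOT false = true
Overall: true → merged

Merged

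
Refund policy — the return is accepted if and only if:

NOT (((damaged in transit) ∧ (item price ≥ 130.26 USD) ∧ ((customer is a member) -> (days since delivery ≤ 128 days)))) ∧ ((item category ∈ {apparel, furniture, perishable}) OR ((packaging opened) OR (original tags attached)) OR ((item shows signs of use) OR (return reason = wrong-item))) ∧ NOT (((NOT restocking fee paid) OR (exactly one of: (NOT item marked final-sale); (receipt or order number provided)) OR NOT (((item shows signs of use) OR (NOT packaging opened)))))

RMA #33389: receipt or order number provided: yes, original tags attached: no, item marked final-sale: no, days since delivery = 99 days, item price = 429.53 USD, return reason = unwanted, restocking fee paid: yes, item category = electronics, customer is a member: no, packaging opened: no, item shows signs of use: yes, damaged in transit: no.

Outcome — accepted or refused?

Accepted

Atomic conditions:
  damaged in transit: no → false
  item price ≥ 130.26 USD: 429.53 ≥ 130.26 is true
  customer is a member: no → false
  days since delivery ≤ 128 days: 99 ≤ 128 is true
  item category ∈ {apparel, furniture, perishable}: electronics is not in the set → false
  packaging opened: no → false
  original tags attached: no → false
  item shows signs of use: yes → true
  return reason = wrong-item: unwanted == wrong-item is false
  NOT restocking fee paid: yes → false
  NOT item marked final-sale: no → true
  receipt or order number provided: yes → true
  NOT packaging opened: no → true
Combine:
[1.1.3] false → true (antecedent false ⇒ implication holds) = true
[1.1] false AND true AND true = false
[1] NOT false = true
[2.2] false OR false = false
[2.3] true OR false = true
[2] false OR false OR true = true
[3.1.2] exactly-one(true, true) = false
[3.1.3.1] true OR true = true
[3.1.3] NOT true = false
[3.1] false OR false OR false = false
[3] NOT false = true
[root] true AND true AND true = true
Overall: true → accepted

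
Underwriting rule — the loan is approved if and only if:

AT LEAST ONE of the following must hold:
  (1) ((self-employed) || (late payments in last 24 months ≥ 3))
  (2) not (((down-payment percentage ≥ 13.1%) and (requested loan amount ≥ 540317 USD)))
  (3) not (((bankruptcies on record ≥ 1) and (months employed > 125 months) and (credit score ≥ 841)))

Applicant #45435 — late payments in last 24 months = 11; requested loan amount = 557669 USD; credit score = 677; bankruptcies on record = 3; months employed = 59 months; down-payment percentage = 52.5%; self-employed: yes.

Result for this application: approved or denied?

Atomic conditions:
  self-employed: yes → true
  late payments in last 24 months ≥ 3: 11 ≥ 3 is true
  down-payment percentage ≥ 13.1%: 52.5 ≥ 13.1 is true
  requested loan amount ≥ 540317 USD: 557669 ≥ 540317 is true
  bankruptcies on record ≥ 1: 3 ≥ 1 is true
  months employed > 125 months: 59 > 125 is false
  credit score ≥ 841: 677 ≥ 841 is false
Combine:
[1] true OR true = true
[2.1] true AND true = true
[2] NOT true = false
[3.1] true AND false AND false = false
[3] NOT false = true
[root] true OR false OR true = true
Overall: true → approved

Approved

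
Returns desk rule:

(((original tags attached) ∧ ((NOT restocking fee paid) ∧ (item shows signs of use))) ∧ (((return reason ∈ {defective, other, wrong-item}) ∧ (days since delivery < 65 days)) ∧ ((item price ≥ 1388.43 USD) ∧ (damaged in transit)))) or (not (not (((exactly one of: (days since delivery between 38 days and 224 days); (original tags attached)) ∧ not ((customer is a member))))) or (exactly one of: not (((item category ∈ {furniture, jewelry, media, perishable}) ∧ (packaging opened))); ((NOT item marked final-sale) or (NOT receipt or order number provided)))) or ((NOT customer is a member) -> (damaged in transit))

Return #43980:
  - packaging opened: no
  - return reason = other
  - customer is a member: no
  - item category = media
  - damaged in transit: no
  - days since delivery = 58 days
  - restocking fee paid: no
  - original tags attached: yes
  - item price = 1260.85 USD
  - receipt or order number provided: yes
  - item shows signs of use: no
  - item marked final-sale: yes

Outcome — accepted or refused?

Atomic conditions:
  original tags attached: yes → true
  NOT restocking fee paid: no → true
  item shows signs of use: no → false
  return reason ∈ {defective, other, wrong-item}: other is in the set → true
  days since delivery < 65 days: 58 < 65 is true
  item price ≥ 1388.43 USD: 1260.85 ≥ 1388.43 is false
  damaged in transit: no → false
  days since delivery between 38 days and 224 days: 58 in [38, 224] is true
  customer is a member: no → false
  item category ∈ {furniture, jewelry, media, perishable}: media is in the set → true
  packaging opened: no → false
  NOT item marked final-sale: yes → false
  NOT receipt or order number provided: yes → false
  NOT customer is a member: no → true
Combine:
[1.1.2] true AND false = false
[1.1] true AND false = false
[1.2.1] true AND true = true
[1.2.2] false AND false = false
[1.2] true AND false = false
[1] false AND false = false
[2.1.1.1.1] exactly-one(true, true) = false
[2.1.1.1.2] NOT false = true
[2.1.1.1] false AND true = false
[2.1.1] NOT false = true
[2.1] NOT true = false
[2.2.1.1] true AND false = false
[2.2.1] NOT false = true
[2.2.2] false OR false = false
[2.2] exactly-one(true, false) = true
[2] false OR true = true
[3] true → false = false
[root] false OR true OR false = true
Overall: true → accepted

Accepted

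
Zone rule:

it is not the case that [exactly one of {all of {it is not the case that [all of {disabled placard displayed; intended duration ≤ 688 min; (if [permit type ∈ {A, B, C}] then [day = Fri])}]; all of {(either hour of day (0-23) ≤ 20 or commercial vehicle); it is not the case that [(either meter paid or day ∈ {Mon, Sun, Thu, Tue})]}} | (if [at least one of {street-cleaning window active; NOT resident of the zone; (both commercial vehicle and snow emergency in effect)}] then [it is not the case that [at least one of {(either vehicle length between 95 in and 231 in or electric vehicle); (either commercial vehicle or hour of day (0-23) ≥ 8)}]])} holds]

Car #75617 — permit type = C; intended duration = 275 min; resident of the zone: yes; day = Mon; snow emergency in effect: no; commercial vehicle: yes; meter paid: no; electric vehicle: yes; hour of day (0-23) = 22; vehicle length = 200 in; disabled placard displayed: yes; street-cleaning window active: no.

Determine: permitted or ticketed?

Atomic conditions:
  disabled placard displayed: yes → true
  intended duration ≤ 688 min: 275 ≤ 688 is true
  permit type ∈ {A, B, C}: C is in the set → true
  day = Fri: Mon == Fri is false
  hour of day (0-23) ≤ 20: 22 ≤ 20 is false
  commercial vehicle: yes → true
  meter paid: no → false
  day ∈ {Mon, Sun, Thu, Tue}: Mon is in the set → true
  street-cleaning window active: no → false
  NOT resident of the zone: yes → false
  snow emergency in effect: no → false
  vehicle length between 95 in and 231 in: 200 in [95, 231] is true
  electric vehicle: yes → true
  hour of day (0-23) ≥ 8: 22 ≥ 8 is true
Combine:
[1.1.1.1.3] true → false = false
[1.1.1.1] true AND true AND false = false
[1.1.1] NOT false = true
[1.1.2.1] false OR true = true
[1.1.2.2.1] false OR true = true
[1.1.2.2] NOT true = false
[1.1.2] true AND false = false
[1.1] true AND false = false
[1.2.1.3] true AND false = false
[1.2.1] false OR false OR false = false
[1.2.2.1.1] true OR true = true
[1.2.2.1.2] true OR true = true
[1.2.2.1] true OR true = true
[1.2.2] NOT true = false
[1.2] false → false (antecedent false ⇒ implication holds) = true
[1] exactly-one(false, true) = true
[root] NOT true = false
Overall: false → ticketed

Ticketed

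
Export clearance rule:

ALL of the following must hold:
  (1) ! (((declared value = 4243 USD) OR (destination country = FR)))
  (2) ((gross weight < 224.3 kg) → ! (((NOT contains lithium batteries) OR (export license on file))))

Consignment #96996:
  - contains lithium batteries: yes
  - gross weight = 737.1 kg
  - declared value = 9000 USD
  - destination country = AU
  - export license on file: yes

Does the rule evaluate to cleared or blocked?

Atomic conditions:
  declared value = 4243 USD: 9000 == 4243 is false
  destination country = FR: AU == FR is false
  gross weight < 224.3 kg: 737.1 < 224.3 is false
  NOT contains lithium batteries: yes → false
  export license on file: yes → true
Combine:
[1.1] false OR false = false
[1] NOT false = true
[2.2.1] false OR true = true
[2.2] NOT true = false
[2] false → false (antecedent false ⇒ implication holds) = true
[root] true AND true = true
Overall: true → cleared

Cleared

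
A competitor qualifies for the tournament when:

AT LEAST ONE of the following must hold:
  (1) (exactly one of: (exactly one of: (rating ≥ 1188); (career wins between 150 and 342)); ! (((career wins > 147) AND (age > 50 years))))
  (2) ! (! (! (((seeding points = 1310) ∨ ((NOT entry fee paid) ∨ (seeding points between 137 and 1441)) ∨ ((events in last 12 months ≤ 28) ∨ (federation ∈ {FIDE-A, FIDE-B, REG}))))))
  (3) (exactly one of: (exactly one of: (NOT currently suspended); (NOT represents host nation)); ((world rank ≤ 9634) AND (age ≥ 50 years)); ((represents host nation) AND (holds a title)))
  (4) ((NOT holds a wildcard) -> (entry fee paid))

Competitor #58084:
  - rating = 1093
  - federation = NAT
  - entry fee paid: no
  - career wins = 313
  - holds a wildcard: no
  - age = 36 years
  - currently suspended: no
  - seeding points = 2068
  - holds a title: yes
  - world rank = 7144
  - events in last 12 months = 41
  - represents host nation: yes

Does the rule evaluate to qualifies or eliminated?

Atomic conditions:
  rating ≥ 1188: 1093 ≥ 1188 is false
  career wins between 150 and 342: 313 in [150, 342] is true
  career wins > 147: 313 > 147 is true
  age > 50 years: 36 > 50 is false
  seeding points = 1310: 2068 == 1310 is false
  NOT entry fee paid: no → true
  seeding points between 137 and 1441: 2068 in [137, 1441] is false
  events in last 12 months ≤ 28: 41 ≤ 28 is false
  federation ∈ {FIDE-A, FIDE-B, REG}: NAT is not in the set → false
  NOT currently suspended: no → true
  NOT represents host nation: yes → false
  world rank ≤ 9634: 7144 ≤ 9634 is true
  age ≥ 50 years: 36 ≥ 50 is false
  represents host nation: yes → true
  holds a title: yes → true
  NOT holds a wildcard: no → true
  entry fee paid: no → false
Combine:
[1.1] exactly-one(false, true) = true
[1.2.1] true AND false = false
[1.2] NOT false = true
[1] exactly-one(true, true) = false
[2.1.1.1.2] true OR false = true
[2.1.1.1.3] false OR false = false
[2.1.1.1] false OR true OR false = true
[2.1.1] NOT true = false
[2.1] NOT false = true
[2] NOT true = false
[3.1] exactly-one(true, false) = true
[3.2] true AND false = false
[3.3] true AND true = true
[3] exactly-one(true, false, true) = false
[4] true → false = false
[root] false OR false OR false OR false = false
Overall: false → eliminated

Eliminated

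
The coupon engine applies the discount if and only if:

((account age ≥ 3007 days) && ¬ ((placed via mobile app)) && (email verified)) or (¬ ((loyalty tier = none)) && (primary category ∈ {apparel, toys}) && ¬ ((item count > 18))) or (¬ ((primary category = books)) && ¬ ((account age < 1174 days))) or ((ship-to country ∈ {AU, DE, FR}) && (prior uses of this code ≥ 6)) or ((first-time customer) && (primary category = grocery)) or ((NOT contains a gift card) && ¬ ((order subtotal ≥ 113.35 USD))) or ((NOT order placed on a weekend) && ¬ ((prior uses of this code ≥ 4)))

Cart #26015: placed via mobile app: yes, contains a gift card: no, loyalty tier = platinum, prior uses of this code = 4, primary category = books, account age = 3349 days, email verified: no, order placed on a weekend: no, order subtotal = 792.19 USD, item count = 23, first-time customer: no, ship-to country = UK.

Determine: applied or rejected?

Rejected

Atomic conditions:
  account age ≥ 3007 days: 3349 ≥ 3007 is true
  placed via mobile app: yes → true
  email verified: no → false
  loyalty tier = none: platinum == none is false
  primary category ∈ {apparel, toys}: books is not in the set → false
  item count > 18: 23 > 18 is true
  primary category = books: books == books is true
  account age < 1174 days: 3349 < 1174 is false
  ship-to country ∈ {AU, DE, FR}: UK is not in the set → false
  prior uses of this code ≥ 6: 4 ≥ 6 is false
  first-time customer: no → false
  primary category = grocery: books == grocery is false
  NOT contains a gift card: no → true
  order subtotal ≥ 113.35 USD: 792.19 ≥ 113.35 is true
  NOT order placed on a weekend: no → true
  prior uses of this code ≥ 4: 4 ≥ 4 is true
Combine:
[1.2] NOT true = false
[1] true AND false AND false = false
[2.1] NOT false = true
[2.3] NOT true = false
[2] true AND false AND false = false
[3.1] NOT true = false
[3.2] NOT false = true
[3] false AND true = false
[4] false AND false = false
[5] false AND false = false
[6.2] NOT true = false
[6] true AND false = false
[7.2] NOT true = false
[7] true AND false = false
[root] false OR false OR false OR false OR false OR false OR false = false
Overall: false → rejected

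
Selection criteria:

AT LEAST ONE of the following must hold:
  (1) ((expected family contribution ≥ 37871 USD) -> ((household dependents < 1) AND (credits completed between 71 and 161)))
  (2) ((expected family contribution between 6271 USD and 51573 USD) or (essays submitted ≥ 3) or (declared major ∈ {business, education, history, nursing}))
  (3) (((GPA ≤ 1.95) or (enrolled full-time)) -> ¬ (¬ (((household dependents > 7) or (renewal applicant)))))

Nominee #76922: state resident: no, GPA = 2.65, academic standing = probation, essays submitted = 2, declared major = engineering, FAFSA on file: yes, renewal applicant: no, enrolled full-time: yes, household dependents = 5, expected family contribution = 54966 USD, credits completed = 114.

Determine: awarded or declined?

Declined

Atomic conditions:
  expected family contribution ≥ 37871 USD: 54966 ≥ 37871 is true
  household dependents < 1: 5 < 1 is false
  credits completed between 71 and 161: 114 in [71, 161] is true
  expected family contribution between 6271 USD and 51573 USD: 54966 in [6271, 51573] is false
  essays submitted ≥ 3: 2 ≥ 3 is false
  declared major ∈ {business, education, history, nursing}: engineering is not in the set → false
  GPA ≤ 1.95: 2.65 ≤ 1.95 is false
  enrolled full-time: yes → true
  household dependents > 7: 5 > 7 is false
  renewal applicant: no → false
Combine:
[1.2] false AND true = false
[1] true → false = false
[2] false OR false OR false = false
[3.1] false OR true = true
[3.2.1.1] false OR false = false
[3.2.1] NOT false = true
[3.2] NOT true = false
[3] true → false = false
[root] false OR false OR false = false
Overall: false → declined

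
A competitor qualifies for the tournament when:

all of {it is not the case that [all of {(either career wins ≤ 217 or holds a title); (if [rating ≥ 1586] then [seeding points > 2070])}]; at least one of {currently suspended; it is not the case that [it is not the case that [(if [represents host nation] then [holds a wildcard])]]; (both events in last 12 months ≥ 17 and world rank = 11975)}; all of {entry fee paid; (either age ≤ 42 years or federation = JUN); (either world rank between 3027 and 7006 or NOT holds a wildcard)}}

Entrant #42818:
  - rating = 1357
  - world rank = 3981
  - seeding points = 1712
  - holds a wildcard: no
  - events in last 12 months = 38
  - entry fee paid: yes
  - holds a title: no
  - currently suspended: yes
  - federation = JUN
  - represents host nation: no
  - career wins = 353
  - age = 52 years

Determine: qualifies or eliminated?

Atomic conditions:
  career wins ≤ 217: 353 ≤ 217 is false
  holds a title: no → false
  rating ≥ 1586: 1357 ≥ 1586 is false
  seeding points > 2070: 1712 > 2070 is false
  currently suspended: yes → true
  represents host nation: no → false
  holds a wildcard: no → false
  events in last 12 months ≥ 17: 38 ≥ 17 is true
  world rank = 11975: 3981 == 11975 is false
  entry fee paid: yes → true
  age ≤ 42 years: 52 ≤ 42 is false
  federation = JUN: JUN == JUN is true
  world rank between 3027 and 7006: 3981 in [3027, 7006] is true
  NOT holds a wildcard: no → true
Combine:
[1.1.1] false OR false = false
[1.1.2] false → false (antecedent false ⇒ implication holds) = true
[1.1] false AND true = false
[1] NOT false = true
[2.2.1.1] false → false (antecedent false ⇒ implication holds) = true
[2.2.1] NOT true = false
[2.2] NOT false = true
[2.3] true AND false = false
[2] true OR true OR false = true
[3.2] false OR true = true
[3.3] true OR true = true
[3] true AND true AND true = true
[root] true AND true AND true = true
Overall: true → qualifies

Qualifies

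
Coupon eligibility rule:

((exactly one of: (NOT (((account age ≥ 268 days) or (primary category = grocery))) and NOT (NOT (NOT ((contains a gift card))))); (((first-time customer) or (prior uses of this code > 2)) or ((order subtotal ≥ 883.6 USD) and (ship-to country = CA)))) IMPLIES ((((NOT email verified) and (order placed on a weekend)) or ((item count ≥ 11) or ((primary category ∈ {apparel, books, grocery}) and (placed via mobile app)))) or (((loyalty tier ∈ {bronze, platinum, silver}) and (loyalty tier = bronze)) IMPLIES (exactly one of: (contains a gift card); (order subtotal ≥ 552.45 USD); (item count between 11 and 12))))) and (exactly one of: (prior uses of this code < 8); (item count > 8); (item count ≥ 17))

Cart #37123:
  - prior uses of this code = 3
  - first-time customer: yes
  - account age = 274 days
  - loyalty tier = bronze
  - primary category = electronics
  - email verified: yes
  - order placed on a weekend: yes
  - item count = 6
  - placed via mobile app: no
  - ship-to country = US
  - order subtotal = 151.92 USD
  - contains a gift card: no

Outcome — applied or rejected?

Atomic conditions:
  account age ≥ 268 days: 274 ≥ 268 is true
  primary category = grocery: electronics == grocery is false
  contains a gift card: no → false
  first-time customer: yes → true
  prior uses of this code > 2: 3 > 2 is true
  order subtotal ≥ 883.6 USD: 151.92 ≥ 883.6 is false
  ship-to country = CA: US == CA is false
  NOT email verified: yes → false
  order placed on a weekend: yes → true
  item count ≥ 11: 6 ≥ 11 is false
  primary category ∈ {apparel, books, grocery}: electronics is not in the set → false
  placed via mobile app: no → false
  loyalty tier ∈ {bronze, platinum, silver}: bronze is in the set → true
  loyalty tier = bronze: bronze == bronze is true
  order subtotal ≥ 552.45 USD: 151.92 ≥ 552.45 is false
  item count between 11 and 12: 6 in [11, 12] is false
  prior uses of this code < 8: 3 < 8 is true
  item count > 8: 6 > 8 is false
  item count ≥ 17: 6 ≥ 17 is false
Combine:
[1.1.1.1.1] true OR false = true
[1.1.1.1] NOT true = false
[1.1.1.2.1.1] NOT false = true
[1.1.1.2.1] NOT true = false
[1.1.1.2] NOT false = true
[1.1.1] false AND true = false
[1.1.2.1] true OR true = true
[1.1.2.2] false AND false = false
[1.1.2] true OR false = true
[1.1] exactly-one(false, true) = true
[1.2.1.1] false AND true = false
[1.2.1.2.2] false AND false = false
[1.2.1.2] false OR false = false
[1.2.1] false OR false = false
[1.2.2.1] true AND true = true
[1.2.2.2] exactly-one(false, false, false) = false
[1.2.2] true → false = false
[1.2] false OR false = false
[1] true → false = false
[2] exactly-one(true, false, false) = true
[root] false AND true = false
Overall: false → rejected

Rejected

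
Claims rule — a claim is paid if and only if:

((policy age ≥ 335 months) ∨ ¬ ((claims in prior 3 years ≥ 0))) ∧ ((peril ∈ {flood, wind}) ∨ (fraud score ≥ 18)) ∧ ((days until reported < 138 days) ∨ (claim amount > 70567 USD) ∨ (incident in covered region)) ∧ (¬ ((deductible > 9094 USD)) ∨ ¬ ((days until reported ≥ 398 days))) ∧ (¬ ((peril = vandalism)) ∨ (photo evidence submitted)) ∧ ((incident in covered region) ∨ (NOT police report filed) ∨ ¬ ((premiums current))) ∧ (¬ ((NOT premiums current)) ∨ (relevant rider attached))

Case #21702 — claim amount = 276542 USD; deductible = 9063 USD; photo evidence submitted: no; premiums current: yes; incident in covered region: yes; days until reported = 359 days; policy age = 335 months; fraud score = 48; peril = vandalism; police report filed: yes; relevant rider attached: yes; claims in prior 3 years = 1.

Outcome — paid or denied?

Atomic conditions:
  policy age ≥ 335 months: 335 ≥ 335 is true
  claims in prior 3 years ≥ 0: 1 ≥ 0 is true
  peril ∈ {flood, wind}: vandalism is not in the set → false
  fraud score ≥ 18: 48 ≥ 18 is true
  days until reported < 138 days: 359 < 138 is false
  claim amount > 70567 USD: 276542 > 70567 is true
  incident in covered region: yes → true
  deductible > 9094 USD: 9063 > 9094 is false
  days until reported ≥ 398 days: 359 ≥ 398 is false
  peril = vandalism: vandalism == vandalism is true
  photo evidence submitted: no → false
  NOT police report filed: yes → false
  premiums current: yes → true
  NOT premiums current: yes → false
  relevant rider attached: yes → true
Combine:
[1.2] NOT true = false
[1] true OR false = true
[2] false OR true = true
[3] false OR true OR true = true
[4.1] NOT false = true
[4.2] NOT false = true
[4] true OR true = true
[5.1] NOT true = false
[5] false OR false = false
[6.3] NOT true = false
[6] true OR false OR false = true
[7.1] NOT false = true
[7] true OR true = true
[root] true AND true AND true AND true AND false AND true AND true = false
Overall: false → denied

Denied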